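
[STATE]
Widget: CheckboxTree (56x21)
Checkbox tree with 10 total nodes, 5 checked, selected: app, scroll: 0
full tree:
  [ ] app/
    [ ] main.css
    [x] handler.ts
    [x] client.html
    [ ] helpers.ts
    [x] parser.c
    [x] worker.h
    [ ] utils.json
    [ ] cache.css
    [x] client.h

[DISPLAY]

>[-] app/                                               
   [ ] main.css                                         
   [x] handler.ts                                       
   [x] client.html                                      
   [ ] helpers.ts                                       
   [x] parser.c                                         
   [x] worker.h                                         
   [ ] utils.json                                       
   [ ] cache.css                                        
   [x] client.h                                         
                                                        
                                                        
                                                        
                                                        
                                                        
                                                        
                                                        
                                                        
                                                        
                                                        
                                                        


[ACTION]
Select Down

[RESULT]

 [-] app/                                               
>  [ ] main.css                                         
   [x] handler.ts                                       
   [x] client.html                                      
   [ ] helpers.ts                                       
   [x] parser.c                                         
   [x] worker.h                                         
   [ ] utils.json                                       
   [ ] cache.css                                        
   [x] client.h                                         
                                                        
                                                        
                                                        
                                                        
                                                        
                                                        
                                                        
                                                        
                                                        
                                                        
                                                        


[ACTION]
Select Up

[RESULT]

>[-] app/                                               
   [ ] main.css                                         
   [x] handler.ts                                       
   [x] client.html                                      
   [ ] helpers.ts                                       
   [x] parser.c                                         
   [x] worker.h                                         
   [ ] utils.json                                       
   [ ] cache.css                                        
   [x] client.h                                         
                                                        
                                                        
                                                        
                                                        
                                                        
                                                        
                                                        
                                                        
                                                        
                                                        
                                                        


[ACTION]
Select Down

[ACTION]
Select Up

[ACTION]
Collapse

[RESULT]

>[-] app/                                               
                                                        
                                                        
                                                        
                                                        
                                                        
                                                        
                                                        
                                                        
                                                        
                                                        
                                                        
                                                        
                                                        
                                                        
                                                        
                                                        
                                                        
                                                        
                                                        
                                                        


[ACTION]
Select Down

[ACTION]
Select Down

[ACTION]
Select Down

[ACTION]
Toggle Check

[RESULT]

>[x] app/                                               
                                                        
                                                        
                                                        
                                                        
                                                        
                                                        
                                                        
                                                        
                                                        
                                                        
                                                        
                                                        
                                                        
                                                        
                                                        
                                                        
                                                        
                                                        
                                                        
                                                        


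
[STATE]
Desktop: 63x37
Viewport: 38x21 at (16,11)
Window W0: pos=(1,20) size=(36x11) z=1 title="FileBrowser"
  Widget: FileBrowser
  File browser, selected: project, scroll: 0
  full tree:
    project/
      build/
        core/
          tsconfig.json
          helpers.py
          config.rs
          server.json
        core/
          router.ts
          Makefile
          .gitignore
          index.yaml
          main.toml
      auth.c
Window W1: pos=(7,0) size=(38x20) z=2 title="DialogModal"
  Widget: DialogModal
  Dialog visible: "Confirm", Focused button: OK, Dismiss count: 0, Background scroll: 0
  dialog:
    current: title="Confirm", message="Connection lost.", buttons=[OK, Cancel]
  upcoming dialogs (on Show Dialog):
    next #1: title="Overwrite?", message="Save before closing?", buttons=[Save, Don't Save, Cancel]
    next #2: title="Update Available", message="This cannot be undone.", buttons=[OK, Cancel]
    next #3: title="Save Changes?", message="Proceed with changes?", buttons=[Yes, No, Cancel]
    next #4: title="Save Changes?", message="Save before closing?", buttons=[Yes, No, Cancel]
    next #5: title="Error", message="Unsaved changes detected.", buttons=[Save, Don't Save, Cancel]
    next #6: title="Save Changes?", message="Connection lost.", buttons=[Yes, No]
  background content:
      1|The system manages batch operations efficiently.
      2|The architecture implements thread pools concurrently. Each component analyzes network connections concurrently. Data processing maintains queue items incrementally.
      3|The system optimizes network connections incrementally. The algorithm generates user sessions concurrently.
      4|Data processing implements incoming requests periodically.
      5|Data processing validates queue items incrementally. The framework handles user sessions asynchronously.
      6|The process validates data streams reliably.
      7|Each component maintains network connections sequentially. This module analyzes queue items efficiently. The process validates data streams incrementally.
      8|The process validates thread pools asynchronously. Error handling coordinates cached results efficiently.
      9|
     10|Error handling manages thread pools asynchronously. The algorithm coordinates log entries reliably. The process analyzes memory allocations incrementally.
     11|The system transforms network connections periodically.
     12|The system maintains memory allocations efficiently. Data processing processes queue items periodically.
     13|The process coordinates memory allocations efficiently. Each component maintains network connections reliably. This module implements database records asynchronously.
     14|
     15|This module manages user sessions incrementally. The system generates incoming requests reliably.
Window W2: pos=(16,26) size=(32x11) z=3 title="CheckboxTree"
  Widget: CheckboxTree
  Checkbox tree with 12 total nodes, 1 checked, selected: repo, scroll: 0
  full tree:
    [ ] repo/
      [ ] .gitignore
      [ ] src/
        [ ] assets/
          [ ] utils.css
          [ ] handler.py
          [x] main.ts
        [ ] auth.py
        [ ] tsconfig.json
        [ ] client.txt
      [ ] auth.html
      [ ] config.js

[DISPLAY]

│  [OK]  Cancel    │        ┃         
└──────────────────┘d pools ┃         
em transforms network connec┃         
em maintains memory allocati┃         
ess coordinates memory alloc┃         
                            ┃         
ule manages user sessions in┃         
                            ┃         
━━━━━━━━━━━━━━━━━━━━━━━━━━━━┛         
━━━━━━━━━━━━━━━━━━━━┓                 
                    ┃                 
────────────────────┨                 
                    ┃                 
                    ┃                 
                    ┃                 
┏━━━━━━━━━━━━━━━━━━━━━━━━━━━━━━┓      
┃ CheckboxTree                 ┃      
┠──────────────────────────────┨      
┃>[-] repo/                    ┃      
┃   [ ] .gitignore             ┃      
┃   [-] src/                   ┃      


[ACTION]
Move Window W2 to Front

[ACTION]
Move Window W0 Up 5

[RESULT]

│  [OK]  Cancel    │        ┃         
└──────────────────┘d pools ┃         
em transforms network connec┃         
em maintains memory allocati┃         
ess coordinates memory alloc┃         
                            ┃         
ule manages user sessions in┃         
                            ┃         
━━━━━━━━━━━━━━━━━━━━━━━━━━━━┛         
                    ┃                 
                    ┃                 
                    ┃                 
                    ┃                 
                    ┃                 
━━━━━━━━━━━━━━━━━━━━┛                 
┏━━━━━━━━━━━━━━━━━━━━━━━━━━━━━━┓      
┃ CheckboxTree                 ┃      
┠──────────────────────────────┨      
┃>[-] repo/                    ┃      
┃   [ ] .gitignore             ┃      
┃   [-] src/                   ┃      


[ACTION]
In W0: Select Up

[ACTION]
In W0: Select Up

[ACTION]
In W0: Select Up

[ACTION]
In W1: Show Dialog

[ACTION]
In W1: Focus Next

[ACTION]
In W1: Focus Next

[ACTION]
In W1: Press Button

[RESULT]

                            ┃         
ndling manages thread pools ┃         
em transforms network connec┃         
em maintains memory allocati┃         
ess coordinates memory alloc┃         
                            ┃         
ule manages user sessions in┃         
                            ┃         
━━━━━━━━━━━━━━━━━━━━━━━━━━━━┛         
                    ┃                 
                    ┃                 
                    ┃                 
                    ┃                 
                    ┃                 
━━━━━━━━━━━━━━━━━━━━┛                 
┏━━━━━━━━━━━━━━━━━━━━━━━━━━━━━━┓      
┃ CheckboxTree                 ┃      
┠──────────────────────────────┨      
┃>[-] repo/                    ┃      
┃   [ ] .gitignore             ┃      
┃   [-] src/                   ┃      


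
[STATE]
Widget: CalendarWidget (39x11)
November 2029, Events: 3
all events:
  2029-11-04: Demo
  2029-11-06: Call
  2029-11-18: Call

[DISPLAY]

             November 2029             
Mo Tu We Th Fr Sa Su                   
          1  2  3  4*                  
 5  6*  7  8  9 10 11                  
12 13 14 15 16 17 18*                  
19 20 21 22 23 24 25                   
26 27 28 29 30                         
                                       
                                       
                                       
                                       


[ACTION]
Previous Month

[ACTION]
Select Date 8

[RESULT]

              October 2029             
Mo Tu We Th Fr Sa Su                   
 1  2  3  4  5  6  7                   
[ 8]  9 10 11 12 13 14                 
15 16 17 18 19 20 21                   
22 23 24 25 26 27 28                   
29 30 31                               
                                       
                                       
                                       
                                       


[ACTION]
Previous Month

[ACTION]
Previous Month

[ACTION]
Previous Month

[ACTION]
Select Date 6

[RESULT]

               July 2029               
Mo Tu We Th Fr Sa Su                   
                   1                   
 2  3  4  5 [ 6]  7  8                 
 9 10 11 12 13 14 15                   
16 17 18 19 20 21 22                   
23 24 25 26 27 28 29                   
30 31                                  
                                       
                                       
                                       


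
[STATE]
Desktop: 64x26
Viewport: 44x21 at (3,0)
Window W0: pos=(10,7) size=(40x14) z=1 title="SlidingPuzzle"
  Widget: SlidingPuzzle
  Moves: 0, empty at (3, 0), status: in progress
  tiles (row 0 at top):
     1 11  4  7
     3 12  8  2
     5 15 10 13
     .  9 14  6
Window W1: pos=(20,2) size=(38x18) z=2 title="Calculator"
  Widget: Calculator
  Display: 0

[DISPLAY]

                                            
                                            
                 ┏━━━━━━━━━━━━━━━━━━━━━━━━━━
                 ┃ Calculator               
                 ┠──────────────────────────
                 ┃                          
                 ┃┌───┬───┬───┬───┐         
       ┏━━━━━━━━━┃│ 7 │ 8 │ 9 │ ÷ │         
       ┃ SlidingP┃├───┼───┼───┼───┤         
       ┠─────────┃│ 4 │ 5 │ 6 │ × │         
       ┃┌────┬───┃├───┼───┼───┼───┤         
       ┃│  1 │ 11┃│ 1 │ 2 │ 3 │ - │         
       ┃├────┼───┃├───┼───┼───┼───┤         
       ┃│  3 │ 12┃│ 0 │ . │ = │ + │         
       ┃├────┼───┃├───┼───┼───┼───┤         
       ┃│  5 │ 15┃│ C │ MC│ MR│ M+│         
       ┃├────┼───┃└───┴───┴───┴───┘         
       ┃│    │  9┃                          
       ┃└────┴───┃                          
       ┃Moves: 0 ┗━━━━━━━━━━━━━━━━━━━━━━━━━━
       ┗━━━━━━━━━━━━━━━━━━━━━━━━━━━━━━━━━━━━


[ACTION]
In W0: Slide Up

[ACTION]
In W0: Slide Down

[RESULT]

                                            
                                            
                 ┏━━━━━━━━━━━━━━━━━━━━━━━━━━
                 ┃ Calculator               
                 ┠──────────────────────────
                 ┃                          
                 ┃┌───┬───┬───┬───┐         
       ┏━━━━━━━━━┃│ 7 │ 8 │ 9 │ ÷ │         
       ┃ SlidingP┃├───┼───┼───┼───┤         
       ┠─────────┃│ 4 │ 5 │ 6 │ × │         
       ┃┌────┬───┃├───┼───┼───┼───┤         
       ┃│  1 │ 11┃│ 1 │ 2 │ 3 │ - │         
       ┃├────┼───┃├───┼───┼───┼───┤         
       ┃│  3 │ 12┃│ 0 │ . │ = │ + │         
       ┃├────┼───┃├───┼───┼───┼───┤         
       ┃│    │ 15┃│ C │ MC│ MR│ M+│         
       ┃├────┼───┃└───┴───┴───┴───┘         
       ┃│  5 │  9┃                          
       ┃└────┴───┃                          
       ┃Moves: 1 ┗━━━━━━━━━━━━━━━━━━━━━━━━━━
       ┗━━━━━━━━━━━━━━━━━━━━━━━━━━━━━━━━━━━━


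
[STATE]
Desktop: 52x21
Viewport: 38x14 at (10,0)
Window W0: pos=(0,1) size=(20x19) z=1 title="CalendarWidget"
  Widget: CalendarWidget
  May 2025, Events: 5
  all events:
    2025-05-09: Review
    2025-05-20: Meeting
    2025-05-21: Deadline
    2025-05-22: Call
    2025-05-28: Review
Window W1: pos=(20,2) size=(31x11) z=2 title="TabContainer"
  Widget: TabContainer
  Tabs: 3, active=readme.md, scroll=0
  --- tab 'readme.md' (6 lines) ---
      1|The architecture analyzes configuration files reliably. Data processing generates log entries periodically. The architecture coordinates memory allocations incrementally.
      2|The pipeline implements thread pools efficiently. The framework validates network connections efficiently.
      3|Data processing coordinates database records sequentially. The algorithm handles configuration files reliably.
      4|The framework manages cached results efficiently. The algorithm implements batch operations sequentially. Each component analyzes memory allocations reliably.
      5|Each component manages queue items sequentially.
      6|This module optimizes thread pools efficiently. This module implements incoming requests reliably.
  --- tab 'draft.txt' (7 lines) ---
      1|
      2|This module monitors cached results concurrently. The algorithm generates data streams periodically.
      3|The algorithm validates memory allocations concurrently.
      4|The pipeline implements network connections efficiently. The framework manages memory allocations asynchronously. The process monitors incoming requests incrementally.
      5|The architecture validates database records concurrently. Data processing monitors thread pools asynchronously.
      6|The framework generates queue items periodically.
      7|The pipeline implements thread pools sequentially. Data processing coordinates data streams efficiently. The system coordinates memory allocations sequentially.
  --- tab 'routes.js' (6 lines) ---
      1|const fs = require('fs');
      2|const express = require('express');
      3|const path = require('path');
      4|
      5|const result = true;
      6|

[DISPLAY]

                                      
━━━━━━━━━┓                            
Widget   ┃┏━━━━━━━━━━━━━━━━━━━━━━━━━━━
─────────┨┃ TabContainer              
2025     ┃┠───────────────────────────
Th Fr Sa ┃┃[readme.md]│ draft.txt │ ro
 1  2  3 ┃┃───────────────────────────
 8  9* 10┃┃The architecture analyzes c
15 16 17 ┃┃The pipeline implements thr
* 22* 23 ┃┃Data processing coordinates
 29 30 31┃┃The framework manages cache
         ┃┃Each component manages queu
         ┃┗━━━━━━━━━━━━━━━━━━━━━━━━━━━
         ┃                            


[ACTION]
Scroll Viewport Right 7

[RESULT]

                                      
━━━━━┓                                
et   ┃┏━━━━━━━━━━━━━━━━━━━━━━━━━━━━━┓ 
─────┨┃ TabContainer                ┃ 
     ┃┠─────────────────────────────┨ 
r Sa ┃┃[readme.md]│ draft.txt │ rout┃ 
2  3 ┃┃─────────────────────────────┃ 
9* 10┃┃The architecture analyzes con┃ 
6 17 ┃┃The pipeline implements threa┃ 
* 23 ┃┃Data processing coordinates d┃ 
30 31┃┃The framework manages cached ┃ 
     ┃┃Each component manages queue ┃ 
     ┃┗━━━━━━━━━━━━━━━━━━━━━━━━━━━━━┛ 
     ┃                                


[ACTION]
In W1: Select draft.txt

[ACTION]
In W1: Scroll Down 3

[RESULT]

                                      
━━━━━┓                                
et   ┃┏━━━━━━━━━━━━━━━━━━━━━━━━━━━━━┓ 
─────┨┃ TabContainer                ┃ 
     ┃┠─────────────────────────────┨ 
r Sa ┃┃ readme.md │[draft.txt]│ rout┃ 
2  3 ┃┃─────────────────────────────┃ 
9* 10┃┃The pipeline implements netwo┃ 
6 17 ┃┃The architecture validates da┃ 
* 23 ┃┃The framework generates queue┃ 
30 31┃┃The pipeline implements threa┃ 
     ┃┃                             ┃ 
     ┃┗━━━━━━━━━━━━━━━━━━━━━━━━━━━━━┛ 
     ┃                                


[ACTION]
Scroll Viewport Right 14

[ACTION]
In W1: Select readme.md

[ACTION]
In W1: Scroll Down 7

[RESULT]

                                      
━━━━━┓                                
et   ┃┏━━━━━━━━━━━━━━━━━━━━━━━━━━━━━┓ 
─────┨┃ TabContainer                ┃ 
     ┃┠─────────────────────────────┨ 
r Sa ┃┃[readme.md]│ draft.txt │ rout┃ 
2  3 ┃┃─────────────────────────────┃ 
9* 10┃┃This module optimizes thread ┃ 
6 17 ┃┃                             ┃ 
* 23 ┃┃                             ┃ 
30 31┃┃                             ┃ 
     ┃┃                             ┃ 
     ┃┗━━━━━━━━━━━━━━━━━━━━━━━━━━━━━┛ 
     ┃                                


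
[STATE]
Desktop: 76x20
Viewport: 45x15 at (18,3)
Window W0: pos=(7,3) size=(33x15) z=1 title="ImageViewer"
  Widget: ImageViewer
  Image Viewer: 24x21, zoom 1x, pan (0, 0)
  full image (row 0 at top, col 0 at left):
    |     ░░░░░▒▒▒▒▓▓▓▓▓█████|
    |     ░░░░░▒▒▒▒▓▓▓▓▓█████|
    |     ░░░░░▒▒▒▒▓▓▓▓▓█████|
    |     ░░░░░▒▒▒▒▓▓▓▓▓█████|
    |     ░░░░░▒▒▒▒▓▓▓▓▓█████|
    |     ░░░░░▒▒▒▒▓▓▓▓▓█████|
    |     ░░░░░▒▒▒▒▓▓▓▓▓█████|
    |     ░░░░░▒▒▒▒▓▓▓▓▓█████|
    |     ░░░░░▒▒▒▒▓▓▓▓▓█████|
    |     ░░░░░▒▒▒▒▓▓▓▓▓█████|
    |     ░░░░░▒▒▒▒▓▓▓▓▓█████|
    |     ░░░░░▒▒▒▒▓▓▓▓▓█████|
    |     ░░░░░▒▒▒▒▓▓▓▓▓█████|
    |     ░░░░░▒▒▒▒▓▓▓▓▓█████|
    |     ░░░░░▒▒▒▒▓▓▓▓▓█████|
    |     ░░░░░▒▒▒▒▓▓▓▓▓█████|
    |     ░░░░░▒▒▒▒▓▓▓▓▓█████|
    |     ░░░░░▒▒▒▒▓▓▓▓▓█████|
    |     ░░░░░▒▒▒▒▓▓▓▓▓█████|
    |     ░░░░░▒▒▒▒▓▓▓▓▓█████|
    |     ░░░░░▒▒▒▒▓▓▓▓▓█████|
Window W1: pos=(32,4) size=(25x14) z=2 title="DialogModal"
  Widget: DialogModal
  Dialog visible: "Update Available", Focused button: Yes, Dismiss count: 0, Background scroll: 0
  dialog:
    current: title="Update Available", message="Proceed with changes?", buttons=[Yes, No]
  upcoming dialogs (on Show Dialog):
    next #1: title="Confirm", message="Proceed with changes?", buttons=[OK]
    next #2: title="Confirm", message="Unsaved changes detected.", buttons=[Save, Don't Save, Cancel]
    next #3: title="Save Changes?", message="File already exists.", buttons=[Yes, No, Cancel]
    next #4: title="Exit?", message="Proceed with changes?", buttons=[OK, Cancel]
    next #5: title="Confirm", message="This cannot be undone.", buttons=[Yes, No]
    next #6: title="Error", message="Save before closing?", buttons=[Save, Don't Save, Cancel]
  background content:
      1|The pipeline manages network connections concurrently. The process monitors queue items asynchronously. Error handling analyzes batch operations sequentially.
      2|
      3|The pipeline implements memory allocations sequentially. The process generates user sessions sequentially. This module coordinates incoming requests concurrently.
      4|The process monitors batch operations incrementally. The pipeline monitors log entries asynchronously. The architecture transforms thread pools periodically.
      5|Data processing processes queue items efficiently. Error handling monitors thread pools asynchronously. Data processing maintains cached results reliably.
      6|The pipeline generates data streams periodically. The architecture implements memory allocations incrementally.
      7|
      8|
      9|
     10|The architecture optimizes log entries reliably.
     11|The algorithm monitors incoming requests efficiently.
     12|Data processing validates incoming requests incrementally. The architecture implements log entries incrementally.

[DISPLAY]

━━━━━━━━━━━━━━━━━━━━━┓                       
er            ┏━━━━━━━━━━━━━━━━━━━━━━━┓      
──────────────┃ DialogModal           ┃      
▒▒▒▒▓▓▓▓▓█████┠───────────────────────┨      
▒▒▒▒▓▓▓▓▓█████┃The pipeline manages ne┃      
▒▒▒▒▓▓▓▓▓█████┃                       ┃      
▒▒▒▒▓▓▓▓▓█████┃Th┌─────────────────┐ts┃      
▒▒▒▒▓▓▓▓▓█████┃Th│ Update Available│ba┃      
▒▒▒▒▓▓▓▓▓█████┃Da│Proceed with chan│ss┃      
▒▒▒▒▓▓▓▓▓█████┃Th│    [Yes]  No    │s ┃      
▒▒▒▒▓▓▓▓▓█████┃  └─────────────────┘  ┃      
▒▒▒▒▓▓▓▓▓█████┃                       ┃      
▒▒▒▒▓▓▓▓▓█████┃                       ┃      
▒▒▒▒▓▓▓▓▓█████┃The architecture optimi┃      
━━━━━━━━━━━━━━┗━━━━━━━━━━━━━━━━━━━━━━━┛      


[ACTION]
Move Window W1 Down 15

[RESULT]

━━━━━━━━━━━━━━━━━━━━━┓                       
er                   ┃                       
─────────────────────┨                       
▒▒▒▒▓▓▓▓▓█████┏━━━━━━━━━━━━━━━━━━━━━━━┓      
▒▒▒▒▓▓▓▓▓█████┃ DialogModal           ┃      
▒▒▒▒▓▓▓▓▓█████┠───────────────────────┨      
▒▒▒▒▓▓▓▓▓█████┃The pipeline manages ne┃      
▒▒▒▒▓▓▓▓▓█████┃                       ┃      
▒▒▒▒▓▓▓▓▓█████┃Th┌─────────────────┐ts┃      
▒▒▒▒▓▓▓▓▓█████┃Th│ Update Available│ba┃      
▒▒▒▒▓▓▓▓▓█████┃Da│Proceed with chan│ss┃      
▒▒▒▒▓▓▓▓▓█████┃Th│    [Yes]  No    │s ┃      
▒▒▒▒▓▓▓▓▓█████┃  └─────────────────┘  ┃      
▒▒▒▒▓▓▓▓▓█████┃                       ┃      
━━━━━━━━━━━━━━┃                       ┃      


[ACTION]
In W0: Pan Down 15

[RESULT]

━━━━━━━━━━━━━━━━━━━━━┓                       
er                   ┃                       
─────────────────────┨                       
▒▒▒▒▓▓▓▓▓█████┏━━━━━━━━━━━━━━━━━━━━━━━┓      
▒▒▒▒▓▓▓▓▓█████┃ DialogModal           ┃      
▒▒▒▒▓▓▓▓▓█████┠───────────────────────┨      
▒▒▒▒▓▓▓▓▓█████┃The pipeline manages ne┃      
▒▒▒▒▓▓▓▓▓█████┃                       ┃      
▒▒▒▒▓▓▓▓▓█████┃Th┌─────────────────┐ts┃      
              ┃Th│ Update Available│ba┃      
              ┃Da│Proceed with chan│ss┃      
              ┃Th│    [Yes]  No    │s ┃      
              ┃  └─────────────────┘  ┃      
              ┃                       ┃      
━━━━━━━━━━━━━━┃                       ┃      


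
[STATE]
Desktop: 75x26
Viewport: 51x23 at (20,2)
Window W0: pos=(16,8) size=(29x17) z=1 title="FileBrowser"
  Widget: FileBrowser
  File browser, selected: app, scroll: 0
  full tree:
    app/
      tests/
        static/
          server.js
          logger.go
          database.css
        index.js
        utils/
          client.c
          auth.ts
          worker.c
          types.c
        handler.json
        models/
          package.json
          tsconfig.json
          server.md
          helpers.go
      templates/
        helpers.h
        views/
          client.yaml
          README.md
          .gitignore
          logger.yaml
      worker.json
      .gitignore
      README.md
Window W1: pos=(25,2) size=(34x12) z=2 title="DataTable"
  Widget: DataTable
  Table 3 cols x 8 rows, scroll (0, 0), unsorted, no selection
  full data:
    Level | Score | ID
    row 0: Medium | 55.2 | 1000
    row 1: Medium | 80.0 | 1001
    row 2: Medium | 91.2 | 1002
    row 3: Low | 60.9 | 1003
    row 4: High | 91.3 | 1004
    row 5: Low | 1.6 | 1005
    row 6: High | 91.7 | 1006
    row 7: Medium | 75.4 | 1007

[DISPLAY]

     ┏━━━━━━━━━━━━━━━━━━━━━━━━━━━━━━━━┓            
     ┃ DataTable                      ┃            
     ┠────────────────────────────────┨            
     ┃Level │Score│ID                 ┃            
     ┃──────┼─────┼────               ┃            
     ┃Medium│55.2 │1000               ┃            
━━━━━┃Medium│80.0 │1001               ┃            
leBro┃Medium│91.2 │1002               ┃            
─────┃Low   │60.9 │1003               ┃            
-] ap┃High  │91.3 │1004               ┃            
 [+] ┃Low   │1.6  │1005               ┃            
 [+] ┗━━━━━━━━━━━━━━━━━━━━━━━━━━━━━━━━┛            
 worker.json            ┃                          
 .gitignore             ┃                          
 README.md              ┃                          
                        ┃                          
                        ┃                          
                        ┃                          
                        ┃                          
                        ┃                          
                        ┃                          
                        ┃                          
━━━━━━━━━━━━━━━━━━━━━━━━┛                          


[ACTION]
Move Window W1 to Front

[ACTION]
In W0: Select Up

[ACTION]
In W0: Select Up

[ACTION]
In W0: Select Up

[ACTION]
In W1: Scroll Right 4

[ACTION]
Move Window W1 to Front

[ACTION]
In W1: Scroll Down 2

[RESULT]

     ┏━━━━━━━━━━━━━━━━━━━━━━━━━━━━━━━━┓            
     ┃ DataTable                      ┃            
     ┠────────────────────────────────┨            
     ┃Level │Score│ID                 ┃            
     ┃──────┼─────┼────               ┃            
     ┃Medium│91.2 │1002               ┃            
━━━━━┃Low   │60.9 │1003               ┃            
leBro┃High  │91.3 │1004               ┃            
─────┃Low   │1.6  │1005               ┃            
-] ap┃High  │91.7 │1006               ┃            
 [+] ┃Medium│75.4 │1007               ┃            
 [+] ┗━━━━━━━━━━━━━━━━━━━━━━━━━━━━━━━━┛            
 worker.json            ┃                          
 .gitignore             ┃                          
 README.md              ┃                          
                        ┃                          
                        ┃                          
                        ┃                          
                        ┃                          
                        ┃                          
                        ┃                          
                        ┃                          
━━━━━━━━━━━━━━━━━━━━━━━━┛                          


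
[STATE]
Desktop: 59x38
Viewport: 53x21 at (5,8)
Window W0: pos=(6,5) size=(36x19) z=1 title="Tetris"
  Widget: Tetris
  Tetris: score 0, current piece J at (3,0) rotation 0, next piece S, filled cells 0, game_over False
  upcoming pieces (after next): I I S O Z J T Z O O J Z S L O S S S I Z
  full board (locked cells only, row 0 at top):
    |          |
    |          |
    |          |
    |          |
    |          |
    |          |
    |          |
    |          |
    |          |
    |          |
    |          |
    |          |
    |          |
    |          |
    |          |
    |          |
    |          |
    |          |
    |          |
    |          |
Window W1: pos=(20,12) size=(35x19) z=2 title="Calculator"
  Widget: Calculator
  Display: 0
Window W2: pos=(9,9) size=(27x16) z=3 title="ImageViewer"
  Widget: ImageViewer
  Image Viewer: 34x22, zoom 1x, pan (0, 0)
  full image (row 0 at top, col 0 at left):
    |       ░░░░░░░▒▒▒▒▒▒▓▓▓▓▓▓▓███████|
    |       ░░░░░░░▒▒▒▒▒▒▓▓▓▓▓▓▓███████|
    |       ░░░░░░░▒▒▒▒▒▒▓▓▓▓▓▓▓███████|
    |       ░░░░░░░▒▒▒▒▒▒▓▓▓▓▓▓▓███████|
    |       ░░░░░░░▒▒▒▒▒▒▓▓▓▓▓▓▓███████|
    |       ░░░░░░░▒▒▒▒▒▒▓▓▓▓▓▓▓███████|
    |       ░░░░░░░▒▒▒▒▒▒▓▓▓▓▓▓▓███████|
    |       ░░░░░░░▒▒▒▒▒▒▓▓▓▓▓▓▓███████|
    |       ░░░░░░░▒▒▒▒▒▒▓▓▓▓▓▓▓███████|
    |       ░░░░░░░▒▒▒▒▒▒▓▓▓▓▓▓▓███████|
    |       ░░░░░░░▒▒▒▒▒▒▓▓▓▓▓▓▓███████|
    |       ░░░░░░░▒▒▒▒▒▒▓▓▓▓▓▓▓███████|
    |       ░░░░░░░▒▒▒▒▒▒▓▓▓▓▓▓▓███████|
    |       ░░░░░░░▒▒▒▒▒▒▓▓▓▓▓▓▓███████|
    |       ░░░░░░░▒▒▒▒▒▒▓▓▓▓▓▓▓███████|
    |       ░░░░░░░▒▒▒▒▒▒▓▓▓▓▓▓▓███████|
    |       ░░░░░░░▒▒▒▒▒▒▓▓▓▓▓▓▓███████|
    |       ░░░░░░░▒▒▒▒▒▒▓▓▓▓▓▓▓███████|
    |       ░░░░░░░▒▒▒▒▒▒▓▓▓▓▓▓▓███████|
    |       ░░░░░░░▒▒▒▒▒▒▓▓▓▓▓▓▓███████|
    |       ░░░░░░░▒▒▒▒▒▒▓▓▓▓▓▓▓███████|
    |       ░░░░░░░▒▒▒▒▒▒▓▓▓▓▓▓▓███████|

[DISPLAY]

 ┃          │Next:                  ┃                
 ┃  ┏━━━━━━━━━━━━━━━━━━━━━━━━━┓     ┃                
 ┃  ┃ ImageViewer             ┃     ┃                
 ┃  ┠─────────────────────────┨     ┃                
 ┃  ┃       ░░░░░░░▒▒▒▒▒▒▓▓▓▓▓┃━━━━━━━━━━━━━━━━━━┓   
 ┃  ┃       ░░░░░░░▒▒▒▒▒▒▓▓▓▓▓┃                  ┃   
 ┃  ┃       ░░░░░░░▒▒▒▒▒▒▓▓▓▓▓┃──────────────────┨   
 ┃  ┃       ░░░░░░░▒▒▒▒▒▒▓▓▓▓▓┃                 0┃   
 ┃  ┃       ░░░░░░░▒▒▒▒▒▒▓▓▓▓▓┃─┐                ┃   
 ┃  ┃       ░░░░░░░▒▒▒▒▒▒▓▓▓▓▓┃ │                ┃   
 ┃  ┃       ░░░░░░░▒▒▒▒▒▒▓▓▓▓▓┃─┤                ┃   
 ┃  ┃       ░░░░░░░▒▒▒▒▒▒▓▓▓▓▓┃ │                ┃   
 ┃  ┃       ░░░░░░░▒▒▒▒▒▒▓▓▓▓▓┃─┤                ┃   
 ┃  ┃       ░░░░░░░▒▒▒▒▒▒▓▓▓▓▓┃ │                ┃   
 ┃  ┃       ░░░░░░░▒▒▒▒▒▒▓▓▓▓▓┃─┤                ┃   
 ┗━━┃       ░░░░░░░▒▒▒▒▒▒▓▓▓▓▓┃ │                ┃   
    ┗━━━━━━━━━━━━━━━━━━━━━━━━━┛─┤                ┃   
               ┃│ C │ MC│ MR│ M+│                ┃   
               ┃└───┴───┴───┴───┘                ┃   
               ┃                                 ┃   
               ┃                                 ┃   


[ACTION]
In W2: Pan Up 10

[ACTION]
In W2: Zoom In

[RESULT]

 ┃          │Next:                  ┃                
 ┃  ┏━━━━━━━━━━━━━━━━━━━━━━━━━┓     ┃                
 ┃  ┃ ImageViewer             ┃     ┃                
 ┃  ┠─────────────────────────┨     ┃                
 ┃  ┃              ░░░░░░░░░░░┃━━━━━━━━━━━━━━━━━━┓   
 ┃  ┃              ░░░░░░░░░░░┃                  ┃   
 ┃  ┃              ░░░░░░░░░░░┃──────────────────┨   
 ┃  ┃              ░░░░░░░░░░░┃                 0┃   
 ┃  ┃              ░░░░░░░░░░░┃─┐                ┃   
 ┃  ┃              ░░░░░░░░░░░┃ │                ┃   
 ┃  ┃              ░░░░░░░░░░░┃─┤                ┃   
 ┃  ┃              ░░░░░░░░░░░┃ │                ┃   
 ┃  ┃              ░░░░░░░░░░░┃─┤                ┃   
 ┃  ┃              ░░░░░░░░░░░┃ │                ┃   
 ┃  ┃              ░░░░░░░░░░░┃─┤                ┃   
 ┗━━┃              ░░░░░░░░░░░┃ │                ┃   
    ┗━━━━━━━━━━━━━━━━━━━━━━━━━┛─┤                ┃   
               ┃│ C │ MC│ MR│ M+│                ┃   
               ┃└───┴───┴───┴───┘                ┃   
               ┃                                 ┃   
               ┃                                 ┃   


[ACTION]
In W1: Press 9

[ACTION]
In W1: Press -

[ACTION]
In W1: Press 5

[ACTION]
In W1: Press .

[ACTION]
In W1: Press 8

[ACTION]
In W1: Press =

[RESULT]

 ┃          │Next:                  ┃                
 ┃  ┏━━━━━━━━━━━━━━━━━━━━━━━━━┓     ┃                
 ┃  ┃ ImageViewer             ┃     ┃                
 ┃  ┠─────────────────────────┨     ┃                
 ┃  ┃              ░░░░░░░░░░░┃━━━━━━━━━━━━━━━━━━┓   
 ┃  ┃              ░░░░░░░░░░░┃                  ┃   
 ┃  ┃              ░░░░░░░░░░░┃──────────────────┨   
 ┃  ┃              ░░░░░░░░░░░┃               3.2┃   
 ┃  ┃              ░░░░░░░░░░░┃─┐                ┃   
 ┃  ┃              ░░░░░░░░░░░┃ │                ┃   
 ┃  ┃              ░░░░░░░░░░░┃─┤                ┃   
 ┃  ┃              ░░░░░░░░░░░┃ │                ┃   
 ┃  ┃              ░░░░░░░░░░░┃─┤                ┃   
 ┃  ┃              ░░░░░░░░░░░┃ │                ┃   
 ┃  ┃              ░░░░░░░░░░░┃─┤                ┃   
 ┗━━┃              ░░░░░░░░░░░┃ │                ┃   
    ┗━━━━━━━━━━━━━━━━━━━━━━━━━┛─┤                ┃   
               ┃│ C │ MC│ MR│ M+│                ┃   
               ┃└───┴───┴───┴───┘                ┃   
               ┃                                 ┃   
               ┃                                 ┃   
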